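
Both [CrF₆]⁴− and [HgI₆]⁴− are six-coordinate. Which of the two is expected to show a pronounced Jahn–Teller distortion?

[CrF₆]⁴−: Each fluoride is −1; balancing the −4 overall charge requires Cr(II). Chromium is a group-6 element; Cr(II) is therefore d⁴. Fluoride is a weak-field ligand for a first-row metal, so the complex is high-spin. The t₂g³e_g¹ (high-spin) configuration has an unevenly filled e_g set; the Jahn–Teller theorem predicts a tetragonal distortion (typically axial elongation) to lift the degeneracy.
[HgI₆]⁴−: Summing ligand charges against the −4 overall charge gives an oxidation state of +2 for mercury. Hg sits in group 12, so the d-electron count is 12 − 2 = 10. The d¹⁰ configuration leaves the e_g set evenly filled (or empty) — no strong Jahn–Teller driving force.

[CrF₆]⁴−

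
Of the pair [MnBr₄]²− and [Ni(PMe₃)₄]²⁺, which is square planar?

For [MnBr₄]²−: Summing ligand charges against the −2 overall charge gives an oxidation state of +2 for manganese. Group 7 minus oxidation state 2 gives a d⁵ configuration. A high-spin d⁵ ion has zero CFSE in either geometry, so four ligands adopt the sterically favoured tetrahedral geometry. → tetrahedral.
For [Ni(PMe₃)₄]²⁺: Ligand charges: trimethylphosphine is neutral. With an overall charge of +2 the nickel centre must be in the +2 oxidation state. Ni sits in group 10, so the d-electron count is 10 − 2 = 8. Trimethylphosphine is a strong-field ligand (high in the spectrochemical series). A 3d d⁸ ion with strong-field ligands gains enough CFSE to favour square planar over tetrahedral. → square planar.

[Ni(PMe₃)₄]²⁺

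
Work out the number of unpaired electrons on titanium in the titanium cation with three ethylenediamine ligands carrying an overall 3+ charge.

1 unpaired electron

Ethylenediamine is neutral; balancing the +3 overall charge requires Ti(III).
Ti sits in group 4, so the d-electron count is 4 − 3 = 1.
Counting donor atoms: 3×ethylenediamine (bidentate) → 6 donors. Coordination number = 6.
In an octahedral field the d¹ configuration is t₂g¹e_g⁰ (only one arrangement possible), giving 1 unpaired electron.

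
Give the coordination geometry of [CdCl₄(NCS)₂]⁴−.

Summing ligand charges against the −4 overall charge gives an oxidation state of +2 for cadmium.
Cd sits in group 12, so the d-electron count is 12 − 2 = 10.
Coordination number: 6.
Six donors around a single metal centre give an octahedral coordination sphere.

octahedral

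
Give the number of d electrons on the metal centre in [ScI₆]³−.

d⁰

Each iodide is −1; balancing the −3 overall charge requires Sc(III).
Scandium is a group-3 element; Sc(III) is therefore d⁰.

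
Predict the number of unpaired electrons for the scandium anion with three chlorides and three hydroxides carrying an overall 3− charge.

Each chloride is −1; each hydroxide is −1; balancing the −3 overall charge requires Sc(III).
Sc sits in group 3, so the d-electron count is 3 − 3 = 0.
In an octahedral field the d⁰ configuration is t₂g⁰e_g⁰, giving 0 unpaired electrons.

0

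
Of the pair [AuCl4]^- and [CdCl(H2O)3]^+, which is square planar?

[AuCl4]^-

For [AuCl4]^-: Ligand charges: each chloride is −1. With an overall charge of −1 the gold centre must be in the +3 oxidation state. Au sits in group 11, so the d-electron count is 11 − 3 = 8. A 5d d⁸ ion has a large crystal-field splitting; square planar leaves the high-energy d_{x²−y²} orbital empty and maximises CFSE. → square planar.
For [CdCl(H2O)3]^+: Summing ligand charges against the +1 overall charge gives an oxidation state of +2 for cadmium. Group 12 minus oxidation state 2 gives a d¹⁰ configuration. A d¹⁰ ion has no crystal-field stabilisation preference between square planar and tetrahedral, so four ligands adopt the sterically favoured tetrahedral geometry. → tetrahedral.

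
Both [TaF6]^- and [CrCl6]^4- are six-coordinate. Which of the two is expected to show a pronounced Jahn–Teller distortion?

[TaF6]^-: Summing ligand charges against the −1 overall charge gives an oxidation state of +5 for tantalum. Group 5 minus oxidation state 5 gives a d⁰ configuration. The d⁰ configuration leaves the e_g set evenly filled (or empty) — no strong Jahn–Teller driving force.
[CrCl6]^4-: Each chloride is −1; balancing the −4 overall charge requires Cr(II). Group 6 minus oxidation state 2 gives a d⁴ configuration. Chloride is a weak-field ligand for a first-row metal, so the complex is high-spin. The t₂g³e_g¹ (high-spin) configuration has an unevenly filled e_g set; the Jahn–Teller theorem predicts a tetragonal distortion (typically axial elongation) to lift the degeneracy.

[CrCl6]^4-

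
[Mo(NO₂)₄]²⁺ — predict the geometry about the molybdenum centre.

tetrahedral

Ligand charges: each nitro (N-bound nitrite) is −1. With an overall charge of +2 the molybdenum centre must be in the +6 oxidation state.
Group 6 minus oxidation state 6 gives a d⁰ configuration.
Coordination number: 4.
A d⁰ ion has no crystal-field stabilisation preference between square planar and tetrahedral, so four ligands adopt the sterically favoured tetrahedral geometry.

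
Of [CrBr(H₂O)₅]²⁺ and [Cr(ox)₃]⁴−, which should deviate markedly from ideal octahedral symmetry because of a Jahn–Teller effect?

[CrBr(H₂O)₅]²⁺: Each bromide is −1; water is neutral; balancing the +2 overall charge requires Cr(III). Cr sits in group 6, so the d-electron count is 6 − 3 = 3. The d³ configuration leaves the e_g set evenly filled (or empty) — no strong Jahn–Teller driving force.
[Cr(ox)₃]⁴−: Ligand charges: each oxalate is −2. With an overall charge of −4 the chromium centre must be in the +2 oxidation state. Group 6 minus oxidation state 2 gives a d⁴ configuration. Oxalate is a weak-field ligand for a first-row metal, so the complex is high-spin. The t₂g³e_g¹ (high-spin) configuration has an unevenly filled e_g set; the Jahn–Teller theorem predicts a tetragonal distortion (typically axial elongation) to lift the degeneracy.

[Cr(ox)₃]⁴−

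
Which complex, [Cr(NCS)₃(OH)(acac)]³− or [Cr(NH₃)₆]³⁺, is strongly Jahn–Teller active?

[Cr(NCS)₃(OH)(acac)]³−

[Cr(NCS)₃(OH)(acac)]³−: Each isothiocyanate is −1; each hydroxide is −1; each acetylacetonate is −1; balancing the −3 overall charge requires Cr(II). Chromium is a group-6 element; Cr(II) is therefore d⁴. Acetylacetonate, hydroxide, and isothiocyanate are weak-field ligands for a first-row metal, so the complex is high-spin. The t₂g³e_g¹ (high-spin) configuration has an unevenly filled e_g set; the Jahn–Teller theorem predicts a tetragonal distortion (typically axial elongation) to lift the degeneracy.
[Cr(NH₃)₆]³⁺: Summing ligand charges against the +3 overall charge gives an oxidation state of +3 for chromium. Cr sits in group 6, so the d-electron count is 6 − 3 = 3. The d³ configuration leaves the e_g set evenly filled (or empty) — no strong Jahn–Teller driving force.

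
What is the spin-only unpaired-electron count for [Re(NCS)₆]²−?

3

Each isothiocyanate is −1; balancing the −2 overall charge requires Re(IV).
Re sits in group 7, so the d-electron count is 7 − 4 = 3.
In an octahedral field the d³ configuration is t₂g³e_g⁰ (only one arrangement possible), giving 3 unpaired electrons.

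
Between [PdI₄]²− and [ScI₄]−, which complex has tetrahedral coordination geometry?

[ScI₄]−

For [PdI₄]²−: Summing ligand charges against the −2 overall charge gives an oxidation state of +2 for palladium. Palladium is a group-10 element; Pd(II) is therefore d⁸. A 4d d⁸ ion has a large crystal-field splitting; square planar leaves the high-energy d_{x²−y²} orbital empty and maximises CFSE. → square planar.
For [ScI₄]−: Each iodide is −1; balancing the −1 overall charge requires Sc(III). Scandium is a group-3 element; Sc(III) is therefore d⁰. A d⁰ ion has no crystal-field stabilisation preference between square planar and tetrahedral, so four ligands adopt the sterically favoured tetrahedral geometry. → tetrahedral.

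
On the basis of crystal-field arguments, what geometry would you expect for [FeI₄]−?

Ligand charges: each iodide is −1. With an overall charge of −1 the iron centre must be in the +3 oxidation state.
Fe sits in group 8, so the d-electron count is 8 − 3 = 5.
Coordination number: 4.
Iodide is a weak-field ligand.
A high-spin d⁵ ion has zero CFSE in either geometry, so four ligands adopt the sterically favoured tetrahedral geometry.

tetrahedral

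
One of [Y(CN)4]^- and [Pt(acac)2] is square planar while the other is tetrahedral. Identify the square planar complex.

[Pt(acac)2]

For [Y(CN)4]^-: Ligand charges: each cyanide is −1. With an overall charge of −1 the yttrium centre must be in the +3 oxidation state. Group 3 minus oxidation state 3 gives a d⁰ configuration. A d⁰ ion has no crystal-field stabilisation preference between square planar and tetrahedral, so four ligands adopt the sterically favoured tetrahedral geometry. → tetrahedral.
For [Pt(acac)2]: Ligand charges: each acetylacetonate is −1. With an overall charge of 0 the platinum centre must be in the +2 oxidation state. Platinum is a group-10 element; Pt(II) is therefore d⁸. A 5d d⁸ ion has a large crystal-field splitting; square planar leaves the high-energy d_{x²−y²} orbital empty and maximises CFSE. → square planar.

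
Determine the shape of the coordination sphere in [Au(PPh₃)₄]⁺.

Ligand charges: triphenylphosphine is neutral. With an overall charge of +1 the gold centre must be in the +1 oxidation state.
Au sits in group 11, so the d-electron count is 11 − 1 = 10.
Coordination number: 4.
A d¹⁰ ion has no crystal-field stabilisation preference between square planar and tetrahedral, so four ligands adopt the sterically favoured tetrahedral geometry.

tetrahedral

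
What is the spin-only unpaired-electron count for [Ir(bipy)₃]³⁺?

0 unpaired electrons

Summing ligand charges against the +3 overall charge gives an oxidation state of +3 for iridium.
Ir sits in group 9, so the d-electron count is 9 − 3 = 6.
Counting donor atoms: 3×2,2′-bipyridine (bidentate) → 6 donors. Coordination number = 6.
The spin state decides the count: a 5d ion has a large Δₒ and is invariably low-spin.
An octahedral low-spin d⁶ ion is t₂g⁶e_g⁰, giving 0 unpaired electrons.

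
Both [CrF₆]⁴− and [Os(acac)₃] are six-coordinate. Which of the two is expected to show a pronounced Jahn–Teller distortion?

[CrF₆]⁴−: Each fluoride is −1; balancing the −4 overall charge requires Cr(II). Chromium is a group-6 element; Cr(II) is therefore d⁴. Fluoride is a weak-field ligand for a first-row metal, so the complex is high-spin. The t₂g³e_g¹ (high-spin) configuration has an unevenly filled e_g set; the Jahn–Teller theorem predicts a tetragonal distortion (typically axial elongation) to lift the degeneracy.
[Os(acac)₃]: Each acetylacetonate is −1; balancing the 0 overall charge requires Os(III). Group 8 minus oxidation state 3 gives a d⁵ configuration. A 5d ion has a large Δₒ and is invariably low-spin. The d⁵ configuration leaves the e_g set evenly filled (or empty) — no strong Jahn–Teller driving force.

[CrF₆]⁴−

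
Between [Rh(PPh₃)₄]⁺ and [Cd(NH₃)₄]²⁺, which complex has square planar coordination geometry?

For [Rh(PPh₃)₄]⁺: Triphenylphosphine is neutral; balancing the +1 overall charge requires Rh(I). Group 9 minus oxidation state 1 gives a d⁸ configuration. A 4d d⁸ ion has a large crystal-field splitting; square planar leaves the high-energy d_{x²−y²} orbital empty and maximises CFSE. → square planar.
For [Cd(NH₃)₄]²⁺: Summing ligand charges against the +2 overall charge gives an oxidation state of +2 for cadmium. Group 12 minus oxidation state 2 gives a d¹⁰ configuration. A d¹⁰ ion has no crystal-field stabilisation preference between square planar and tetrahedral, so four ligands adopt the sterically favoured tetrahedral geometry. → tetrahedral.

[Rh(PPh₃)₄]⁺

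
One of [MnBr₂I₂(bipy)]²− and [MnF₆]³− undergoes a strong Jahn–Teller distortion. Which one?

[MnF₆]³−

[MnBr₂I₂(bipy)]²−: Summing ligand charges against the −2 overall charge gives an oxidation state of +2 for manganese. Mn sits in group 7, so the d-electron count is 7 − 2 = 5. Bromide and iodide are weak-field ligands for a first-row metal, so the complex is high-spin. The d⁵ configuration leaves the e_g set evenly filled (or empty) — no strong Jahn–Teller driving force.
[MnF₆]³−: Ligand charges: each fluoride is −1. With an overall charge of −3 the manganese centre must be in the +3 oxidation state. Manganese is a group-7 element; Mn(III) is therefore d⁴. Fluoride is a weak-field ligand for a first-row metal, so the complex is high-spin. The t₂g³e_g¹ (high-spin) configuration has an unevenly filled e_g set; the Jahn–Teller theorem predicts a tetragonal distortion (typically axial elongation) to lift the degeneracy.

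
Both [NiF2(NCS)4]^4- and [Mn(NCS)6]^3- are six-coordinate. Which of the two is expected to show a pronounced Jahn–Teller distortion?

[NiF2(NCS)4]^4-: Each fluoride is −1; each isothiocyanate is −1; balancing the −4 overall charge requires Ni(II). Group 10 minus oxidation state 2 gives a d⁸ configuration. The d⁸ configuration leaves the e_g set evenly filled (or empty) — no strong Jahn–Teller driving force.
[Mn(NCS)6]^3-: Ligand charges: each isothiocyanate is −1. With an overall charge of −3 the manganese centre must be in the +3 oxidation state. Group 7 minus oxidation state 3 gives a d⁴ configuration. Isothiocyanate is a weak-field ligand for a first-row metal, so the complex is high-spin. The t₂g³e_g¹ (high-spin) configuration has an unevenly filled e_g set; the Jahn–Teller theorem predicts a tetragonal distortion (typically axial elongation) to lift the degeneracy.

[Mn(NCS)6]^3-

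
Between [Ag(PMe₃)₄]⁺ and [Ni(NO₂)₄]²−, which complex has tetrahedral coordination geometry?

[Ag(PMe₃)₄]⁺

For [Ag(PMe₃)₄]⁺: Trimethylphosphine is neutral; balancing the +1 overall charge requires Ag(I). Silver is a group-11 element; Ag(I) is therefore d¹⁰. A d¹⁰ ion has no crystal-field stabilisation preference between square planar and tetrahedral, so four ligands adopt the sterically favoured tetrahedral geometry. → tetrahedral.
For [Ni(NO₂)₄]²−: Summing ligand charges against the −2 overall charge gives an oxidation state of +2 for nickel. Nickel is a group-10 element; Ni(II) is therefore d⁸. Nitro (N-bound nitrite) is a strong-field ligand (high in the spectrochemical series). A 3d d⁸ ion with strong-field ligands gains enough CFSE to favour square planar over tetrahedral. → square planar.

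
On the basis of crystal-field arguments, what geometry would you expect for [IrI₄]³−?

Summing ligand charges against the −3 overall charge gives an oxidation state of +1 for iridium.
Iridium is a group-9 element; Ir(I) is therefore d⁸.
Coordination number: 4.
A 5d d⁸ ion has a large crystal-field splitting; square planar leaves the high-energy d_{x²−y²} orbital empty and maximises CFSE.

square planar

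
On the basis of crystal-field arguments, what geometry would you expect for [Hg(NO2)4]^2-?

tetrahedral

Summing ligand charges against the −2 overall charge gives an oxidation state of +2 for mercury.
Hg sits in group 12, so the d-electron count is 12 − 2 = 10.
Coordination number: 4.
A d¹⁰ ion has no crystal-field stabilisation preference between square planar and tetrahedral, so four ligands adopt the sterically favoured tetrahedral geometry.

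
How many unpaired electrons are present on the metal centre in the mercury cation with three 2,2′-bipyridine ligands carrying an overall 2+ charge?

0 unpaired electrons

Ligand charges: 2,2′-bipyridine is neutral. With an overall charge of +2 the mercury centre must be in the +2 oxidation state.
Hg sits in group 12, so the d-electron count is 12 − 2 = 10.
Counting donor atoms: 3×2,2′-bipyridine (bidentate) → 6 donors. Coordination number = 6.
In an octahedral field the d¹⁰ configuration is t₂g⁶e_g⁴, giving 0 unpaired electrons.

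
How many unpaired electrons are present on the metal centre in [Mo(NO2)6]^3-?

Ligand charges: each nitro (N-bound nitrite) is −1. With an overall charge of −3 the molybdenum centre must be in the +3 oxidation state.
Molybdenum is a group-6 element; Mo(III) is therefore d³.
In an octahedral field the d³ configuration is t₂g³e_g⁰ (only one arrangement possible), giving 3 unpaired electrons.

3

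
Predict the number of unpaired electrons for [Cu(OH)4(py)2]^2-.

Summing ligand charges against the −2 overall charge gives an oxidation state of +2 for copper.
Cu sits in group 11, so the d-electron count is 11 − 2 = 9.
In an octahedral field the d⁹ configuration is t₂g⁶e_g³ (only one arrangement possible), giving 1 unpaired electron.

1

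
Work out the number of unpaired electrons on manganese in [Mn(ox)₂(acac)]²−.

Summing ligand charges against the −2 overall charge gives an oxidation state of +3 for manganese.
Group 7 minus oxidation state 3 gives a d⁴ configuration.
Counting donor atoms: 2×oxalate (bidentate) → 4 donors; 1×acetylacetonate (bidentate) → 2 donors. Coordination number = 6.
The spin state decides the count: Acetylacetonate and oxalate are weak-field ligands for a first-row metal, so the complex is high-spin.
An octahedral high-spin d⁴ ion is t₂g³e_g¹, giving 4 unpaired electrons.

4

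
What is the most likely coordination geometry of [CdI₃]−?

Summing ligand charges against the −1 overall charge gives an oxidation state of +2 for cadmium.
Group 12 minus oxidation state 2 gives a d¹⁰ configuration.
With 3 monodentate ligands the coordination number is 3.
Three ligands around a d¹⁰ centre minimise repulsion in a trigonal-planar arrangement.

trigonal planar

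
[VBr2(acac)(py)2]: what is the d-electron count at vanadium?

d2

Summing ligand charges against the 0 overall charge gives an oxidation state of +3 for vanadium.
Vanadium is a group-5 element; V(III) is therefore d².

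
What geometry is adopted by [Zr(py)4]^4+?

tetrahedral

Ligand charges: pyridine is neutral. With an overall charge of +4 the zirconium centre must be in the +4 oxidation state.
Zr sits in group 4, so the d-electron count is 4 − 4 = 0.
Coordination number: 4.
A d⁰ ion has no crystal-field stabilisation preference between square planar and tetrahedral, so four ligands adopt the sterically favoured tetrahedral geometry.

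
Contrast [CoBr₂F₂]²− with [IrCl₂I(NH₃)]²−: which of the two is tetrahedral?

[CoBr₂F₂]²−

For [CoBr₂F₂]²−: Each bromide is −1; each fluoride is −1; balancing the −2 overall charge requires Co(II). Co sits in group 9, so the d-electron count is 9 − 2 = 7. For a high-spin 3d d⁷ ion with weak-field ligands the small Δₜ gives little square-planar CFSE advantage, so four ligands adopt the sterically favoured tetrahedral geometry. → tetrahedral.
For [IrCl₂I(NH₃)]²−: Ligand charges: each chloride is −1; each iodide is −1; ammonia is neutral. With an overall charge of −2 the iridium centre must be in the +1 oxidation state. Group 9 minus oxidation state 1 gives a d⁸ configuration. A 5d d⁸ ion has a large crystal-field splitting; square planar leaves the high-energy d_{x²−y²} orbital empty and maximises CFSE. → square planar.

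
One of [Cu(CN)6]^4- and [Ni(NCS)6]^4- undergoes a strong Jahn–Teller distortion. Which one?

[Cu(CN)6]^4-

[Cu(CN)6]^4-: Each cyanide is −1; balancing the −4 overall charge requires Cu(II). Copper is a group-11 element; Cu(II) is therefore d⁹. The t₂g⁶e_g³ configuration has an unevenly filled e_g set; the Jahn–Teller theorem predicts a tetragonal distortion (typically axial elongation) to lift the degeneracy.
[Ni(NCS)6]^4-: Summing ligand charges against the −4 overall charge gives an oxidation state of +2 for nickel. Ni sits in group 10, so the d-electron count is 10 − 2 = 8. The d⁸ configuration leaves the e_g set evenly filled (or empty) — no strong Jahn–Teller driving force.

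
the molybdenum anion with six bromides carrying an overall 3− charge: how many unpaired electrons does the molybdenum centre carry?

Ligand charges: each bromide is −1. With an overall charge of −3 the molybdenum centre must be in the +3 oxidation state.
Group 6 minus oxidation state 3 gives a d³ configuration.
In an octahedral field the d³ configuration is t₂g³e_g⁰ (only one arrangement possible), giving 3 unpaired electrons.

3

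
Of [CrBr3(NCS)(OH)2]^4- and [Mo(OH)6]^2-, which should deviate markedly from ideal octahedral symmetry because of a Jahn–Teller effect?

[CrBr3(NCS)(OH)2]^4-: Summing ligand charges against the −4 overall charge gives an oxidation state of +2 for chromium. Cr sits in group 6, so the d-electron count is 6 − 2 = 4. Bromide, hydroxide, and isothiocyanate are weak-field ligands for a first-row metal, so the complex is high-spin. The t₂g³e_g¹ (high-spin) configuration has an unevenly filled e_g set; the Jahn–Teller theorem predicts a tetragonal distortion (typically axial elongation) to lift the degeneracy.
[Mo(OH)6]^2-: Ligand charges: each hydroxide is −1. With an overall charge of −2 the molybdenum centre must be in the +4 oxidation state. Mo sits in group 6, so the d-electron count is 6 − 4 = 2. The d² configuration leaves the e_g set evenly filled (or empty) — no strong Jahn–Teller driving force.

[CrBr3(NCS)(OH)2]^4-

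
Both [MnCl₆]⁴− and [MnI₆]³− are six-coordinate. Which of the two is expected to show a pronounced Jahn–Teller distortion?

[MnCl₆]⁴−: Each chloride is −1; balancing the −4 overall charge requires Mn(II). Group 7 minus oxidation state 2 gives a d⁵ configuration. Chloride is a weak-field ligand for a first-row metal, so the complex is high-spin. The d⁵ configuration leaves the e_g set evenly filled (or empty) — no strong Jahn–Teller driving force.
[MnI₆]³−: Ligand charges: each iodide is −1. With an overall charge of −3 the manganese centre must be in the +3 oxidation state. Manganese is a group-7 element; Mn(III) is therefore d⁴. Iodide is a weak-field ligand for a first-row metal, so the complex is high-spin. The t₂g³e_g¹ (high-spin) configuration has an unevenly filled e_g set; the Jahn–Teller theorem predicts a tetragonal distortion (typically axial elongation) to lift the degeneracy.

[MnI₆]³−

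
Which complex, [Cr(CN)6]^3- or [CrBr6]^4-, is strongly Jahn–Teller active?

[CrBr6]^4-

[Cr(CN)6]^3-: Summing ligand charges against the −3 overall charge gives an oxidation state of +3 for chromium. Chromium is a group-6 element; Cr(III) is therefore d³. The d³ configuration leaves the e_g set evenly filled (or empty) — no strong Jahn–Teller driving force.
[CrBr6]^4-: Summing ligand charges against the −4 overall charge gives an oxidation state of +2 for chromium. Cr sits in group 6, so the d-electron count is 6 − 2 = 4. Bromide is a weak-field ligand for a first-row metal, so the complex is high-spin. The t₂g³e_g¹ (high-spin) configuration has an unevenly filled e_g set; the Jahn–Teller theorem predicts a tetragonal distortion (typically axial elongation) to lift the degeneracy.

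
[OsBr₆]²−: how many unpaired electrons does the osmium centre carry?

2 unpaired electrons

Ligand charges: each bromide is −1. With an overall charge of −2 the osmium centre must be in the +4 oxidation state.
Group 8 minus oxidation state 4 gives a d⁴ configuration.
The spin state decides the count: a 5d ion has a large Δₒ and is invariably low-spin.
An octahedral low-spin d⁴ ion is t₂g⁴e_g⁰, giving 2 unpaired electrons.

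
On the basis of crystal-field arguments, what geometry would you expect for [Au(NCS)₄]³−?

Ligand charges: each isothiocyanate is −1. With an overall charge of −3 the gold centre must be in the +1 oxidation state.
Group 11 minus oxidation state 1 gives a d¹⁰ configuration.
With 4 monodentate ligands the coordination number is 4.
A d¹⁰ ion has no crystal-field stabilisation preference between square planar and tetrahedral, so four ligands adopt the sterically favoured tetrahedral geometry.

tetrahedral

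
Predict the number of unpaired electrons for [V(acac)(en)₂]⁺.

3

Each acetylacetonate is −1; ethylenediamine is neutral; balancing the +1 overall charge requires V(II).
Group 5 minus oxidation state 2 gives a d³ configuration.
Counting donor atoms: 1×acetylacetonate (bidentate) → 2 donors; 2×ethylenediamine (bidentate) → 4 donors. Coordination number = 6.
In an octahedral field the d³ configuration is t₂g³e_g⁰ (only one arrangement possible), giving 3 unpaired electrons.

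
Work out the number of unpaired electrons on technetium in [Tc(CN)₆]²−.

Summing ligand charges against the −2 overall charge gives an oxidation state of +4 for technetium.
Tc sits in group 7, so the d-electron count is 7 − 4 = 3.
In an octahedral field the d³ configuration is t₂g³e_g⁰ (only one arrangement possible), giving 3 unpaired electrons.

3 unpaired electrons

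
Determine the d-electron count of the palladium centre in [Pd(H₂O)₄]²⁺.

d⁸

Water is neutral; balancing the +2 overall charge requires Pd(II).
Group 10 minus oxidation state 2 gives a d⁸ configuration.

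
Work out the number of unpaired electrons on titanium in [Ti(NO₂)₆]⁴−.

2 unpaired electrons

Each nitro (N-bound nitrite) is −1; balancing the −4 overall charge requires Ti(II).
Ti sits in group 4, so the d-electron count is 4 − 2 = 2.
In an octahedral field the d² configuration is t₂g²e_g⁰ (only one arrangement possible), giving 2 unpaired electrons.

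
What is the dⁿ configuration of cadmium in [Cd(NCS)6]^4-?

d10

Summing ligand charges against the −4 overall charge gives an oxidation state of +2 for cadmium.
Cd sits in group 12, so the d-electron count is 12 − 2 = 10.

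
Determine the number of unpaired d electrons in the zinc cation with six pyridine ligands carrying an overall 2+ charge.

Summing ligand charges against the +2 overall charge gives an oxidation state of +2 for zinc.
Zinc is a group-12 element; Zn(II) is therefore d¹⁰.
In an octahedral field the d¹⁰ configuration is t₂g⁶e_g⁴, giving 0 unpaired electrons.

0 unpaired electrons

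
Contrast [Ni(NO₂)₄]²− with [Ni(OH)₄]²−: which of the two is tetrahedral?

[Ni(OH)₄]²−

For [Ni(NO₂)₄]²−: Ligand charges: each nitro (N-bound nitrite) is −1. With an overall charge of −2 the nickel centre must be in the +2 oxidation state. Nickel is a group-10 element; Ni(II) is therefore d⁸. Nitro (N-bound nitrite) is a strong-field ligand (high in the spectrochemical series). A 3d d⁸ ion with strong-field ligands gains enough CFSE to favour square planar over tetrahedral. → square planar.
For [Ni(OH)₄]²−: Each hydroxide is −1; balancing the −2 overall charge requires Ni(II). Group 10 minus oxidation state 2 gives a d⁸ configuration. Hydroxide is a weak-field ligand. With weak-field ligands the CFSE gain from square planar is small, so a 3d d⁸ ion takes the sterically preferred tetrahedral geometry. → tetrahedral.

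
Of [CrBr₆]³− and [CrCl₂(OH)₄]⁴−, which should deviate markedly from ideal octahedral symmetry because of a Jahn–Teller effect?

[CrCl₂(OH)₄]⁴−

[CrBr₆]³−: Summing ligand charges against the −3 overall charge gives an oxidation state of +3 for chromium. Chromium is a group-6 element; Cr(III) is therefore d³. The d³ configuration leaves the e_g set evenly filled (or empty) — no strong Jahn–Teller driving force.
[CrCl₂(OH)₄]⁴−: Summing ligand charges against the −4 overall charge gives an oxidation state of +2 for chromium. Chromium is a group-6 element; Cr(II) is therefore d⁴. Chloride and hydroxide are weak-field ligands for a first-row metal, so the complex is high-spin. The t₂g³e_g¹ (high-spin) configuration has an unevenly filled e_g set; the Jahn–Teller theorem predicts a tetragonal distortion (typically axial elongation) to lift the degeneracy.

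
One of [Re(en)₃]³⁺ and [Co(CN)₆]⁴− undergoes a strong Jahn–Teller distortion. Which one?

[Re(en)₃]³⁺: Summing ligand charges against the +3 overall charge gives an oxidation state of +3 for rhenium. Rhenium is a group-7 element; Re(III) is therefore d⁴. A 5d ion has a large Δₒ and is invariably low-spin. The d⁴ configuration leaves the e_g set evenly filled (or empty) — no strong Jahn–Teller driving force.
[Co(CN)₆]⁴−: Ligand charges: each cyanide is −1. With an overall charge of −4 the cobalt centre must be in the +2 oxidation state. Cobalt is a group-9 element; Co(II) is therefore d⁷. Cyanide is a strong-field ligand (high in the spectrochemical series) for a first-row metal, so the complex is low-spin. The t₂g⁶e_g¹ (low-spin) configuration has an unevenly filled e_g set; the Jahn–Teller theorem predicts a tetragonal distortion (typically axial elongation) to lift the degeneracy.

[Co(CN)₆]⁴−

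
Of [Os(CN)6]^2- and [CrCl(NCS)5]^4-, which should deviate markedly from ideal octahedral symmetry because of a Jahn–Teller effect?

[Os(CN)6]^2-: Summing ligand charges against the −2 overall charge gives an oxidation state of +4 for osmium. Osmium is a group-8 element; Os(IV) is therefore d⁴. A 5d ion has a large Δₒ and is invariably low-spin. The d⁴ configuration leaves the e_g set evenly filled (or empty) — no strong Jahn–Teller driving force.
[CrCl(NCS)5]^4-: Summing ligand charges against the −4 overall charge gives an oxidation state of +2 for chromium. Chromium is a group-6 element; Cr(II) is therefore d⁴. Chloride and isothiocyanate are weak-field ligands for a first-row metal, so the complex is high-spin. The t₂g³e_g¹ (high-spin) configuration has an unevenly filled e_g set; the Jahn–Teller theorem predicts a tetragonal distortion (typically axial elongation) to lift the degeneracy.

[CrCl(NCS)5]^4-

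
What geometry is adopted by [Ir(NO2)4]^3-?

square planar

Summing ligand charges against the −3 overall charge gives an oxidation state of +1 for iridium.
Ir sits in group 9, so the d-electron count is 9 − 1 = 8.
Coordination number: 4.
A 5d d⁸ ion has a large crystal-field splitting; square planar leaves the high-energy d_{x²−y²} orbital empty and maximises CFSE.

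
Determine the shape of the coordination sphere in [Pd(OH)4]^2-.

square planar

Summing ligand charges against the −2 overall charge gives an oxidation state of +2 for palladium.
Palladium is a group-10 element; Pd(II) is therefore d⁸.
With 4 monodentate ligands the coordination number is 4.
A 4d d⁸ ion has a large crystal-field splitting; square planar leaves the high-energy d_{x²−y²} orbital empty and maximises CFSE.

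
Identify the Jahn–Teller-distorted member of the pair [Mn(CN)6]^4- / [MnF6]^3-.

[MnF6]^3-

[Mn(CN)6]^4-: Summing ligand charges against the −4 overall charge gives an oxidation state of +2 for manganese. Manganese is a group-7 element; Mn(II) is therefore d⁵. Cyanide is a strong-field ligand (high in the spectrochemical series) for a first-row metal, so the complex is low-spin. The d⁵ configuration leaves the e_g set evenly filled (or empty) — no strong Jahn–Teller driving force.
[MnF6]^3-: Summing ligand charges against the −3 overall charge gives an oxidation state of +3 for manganese. Mn sits in group 7, so the d-electron count is 7 − 3 = 4. Fluoride is a weak-field ligand for a first-row metal, so the complex is high-spin. The t₂g³e_g¹ (high-spin) configuration has an unevenly filled e_g set; the Jahn–Teller theorem predicts a tetragonal distortion (typically axial elongation) to lift the degeneracy.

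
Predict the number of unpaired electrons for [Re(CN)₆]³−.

2

Summing ligand charges against the −3 overall charge gives an oxidation state of +3 for rhenium.
Rhenium is a group-7 element; Re(III) is therefore d⁴.
The spin state decides the count: a 5d ion has a large Δₒ and is invariably low-spin.
An octahedral low-spin d⁴ ion is t₂g⁴e_g⁰, giving 2 unpaired electrons.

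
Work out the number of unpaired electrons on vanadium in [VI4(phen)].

1

Each iodide is −1; 1,10-phenanthroline is neutral; balancing the 0 overall charge requires V(IV).
V sits in group 5, so the d-electron count is 5 − 4 = 1.
Counting donor atoms: 4×iodide (monodentate) → 4 donors; 1×1,10-phenanthroline (bidentate) → 2 donors. Coordination number = 6.
In an octahedral field the d¹ configuration is t₂g¹e_g⁰ (only one arrangement possible), giving 1 unpaired electron.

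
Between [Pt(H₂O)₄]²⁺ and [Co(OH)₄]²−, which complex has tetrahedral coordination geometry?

For [Pt(H₂O)₄]²⁺: Water is neutral; balancing the +2 overall charge requires Pt(II). Platinum is a group-10 element; Pt(II) is therefore d⁸. A 5d d⁸ ion has a large crystal-field splitting; square planar leaves the high-energy d_{x²−y²} orbital empty and maximises CFSE. → square planar.
For [Co(OH)₄]²−: Summing ligand charges against the −2 overall charge gives an oxidation state of +2 for cobalt. Cobalt is a group-9 element; Co(II) is therefore d⁷. For a high-spin 3d d⁷ ion with weak-field ligands the small Δₜ gives little square-planar CFSE advantage, so four ligands adopt the sterically favoured tetrahedral geometry. → tetrahedral.

[Co(OH)₄]²−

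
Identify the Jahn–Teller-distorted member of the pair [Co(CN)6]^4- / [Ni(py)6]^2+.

[Co(CN)6]^4-

[Co(CN)6]^4-: Summing ligand charges against the −4 overall charge gives an oxidation state of +2 for cobalt. Group 9 minus oxidation state 2 gives a d⁷ configuration. Cyanide is a strong-field ligand (high in the spectrochemical series) for a first-row metal, so the complex is low-spin. The t₂g⁶e_g¹ (low-spin) configuration has an unevenly filled e_g set; the Jahn–Teller theorem predicts a tetragonal distortion (typically axial elongation) to lift the degeneracy.
[Ni(py)6]^2+: Summing ligand charges against the +2 overall charge gives an oxidation state of +2 for nickel. Nickel is a group-10 element; Ni(II) is therefore d⁸. The d⁸ configuration leaves the e_g set evenly filled (or empty) — no strong Jahn–Teller driving force.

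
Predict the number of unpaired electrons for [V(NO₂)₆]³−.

Each nitro (N-bound nitrite) is −1; balancing the −3 overall charge requires V(III).
Group 5 minus oxidation state 3 gives a d² configuration.
In an octahedral field the d² configuration is t₂g²e_g⁰ (only one arrangement possible), giving 2 unpaired electrons.

2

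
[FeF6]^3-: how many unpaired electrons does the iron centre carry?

Each fluoride is −1; balancing the −3 overall charge requires Fe(III).
Iron is a group-8 element; Fe(III) is therefore d⁵.
The spin state decides the count: Fluoride is a weak-field ligand for a first-row metal, so the complex is high-spin.
An octahedral high-spin d⁵ ion is t₂g³e_g², giving 5 unpaired electrons.

5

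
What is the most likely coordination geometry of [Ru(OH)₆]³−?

octahedral

Summing ligand charges against the −3 overall charge gives an oxidation state of +3 for ruthenium.
Ru sits in group 8, so the d-electron count is 8 − 3 = 5.
Coordination number: 6.
Six donors around a single metal centre give an octahedral coordination sphere.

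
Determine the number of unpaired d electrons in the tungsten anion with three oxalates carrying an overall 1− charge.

Summing ligand charges against the −1 overall charge gives an oxidation state of +5 for tungsten.
W sits in group 6, so the d-electron count is 6 − 5 = 1.
Counting donor atoms: 3×oxalate (bidentate) → 6 donors. Coordination number = 6.
In an octahedral field the d¹ configuration is t₂g¹e_g⁰ (only one arrangement possible), giving 1 unpaired electron.

1 unpaired electron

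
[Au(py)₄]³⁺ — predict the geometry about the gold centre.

square planar

Ligand charges: pyridine is neutral. With an overall charge of +3 the gold centre must be in the +3 oxidation state.
Au sits in group 11, so the d-electron count is 11 − 3 = 8.
With 4 monodentate ligands the coordination number is 4.
A 5d d⁸ ion has a large crystal-field splitting; square planar leaves the high-energy d_{x²−y²} orbital empty and maximises CFSE.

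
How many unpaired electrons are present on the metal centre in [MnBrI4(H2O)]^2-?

4 unpaired electrons

Ligand charges: each bromide is −1; each iodide is −1; water is neutral. With an overall charge of −2 the manganese centre must be in the +3 oxidation state.
Group 7 minus oxidation state 3 gives a d⁴ configuration.
The spin state decides the count: Bromide and iodide are weak-field ligands for a first-row metal, so the complex is high-spin.
An octahedral high-spin d⁴ ion is t₂g³e_g¹, giving 4 unpaired electrons.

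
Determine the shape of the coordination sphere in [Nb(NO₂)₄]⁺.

tetrahedral

Ligand charges: each nitro (N-bound nitrite) is −1. With an overall charge of +1 the niobium centre must be in the +5 oxidation state.
Niobium is a group-5 element; Nb(V) is therefore d⁰.
With 4 monodentate ligands the coordination number is 4.
A d⁰ ion has no crystal-field stabilisation preference between square planar and tetrahedral, so four ligands adopt the sterically favoured tetrahedral geometry.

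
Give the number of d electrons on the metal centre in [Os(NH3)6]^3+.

Ammonia is neutral; balancing the +3 overall charge requires Os(III).
Osmium is a group-8 element; Os(III) is therefore d⁵.

d5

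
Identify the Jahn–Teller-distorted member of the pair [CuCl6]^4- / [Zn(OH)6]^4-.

[CuCl6]^4-

[CuCl6]^4-: Summing ligand charges against the −4 overall charge gives an oxidation state of +2 for copper. Cu sits in group 11, so the d-electron count is 11 − 2 = 9. The t₂g⁶e_g³ configuration has an unevenly filled e_g set; the Jahn–Teller theorem predicts a tetragonal distortion (typically axial elongation) to lift the degeneracy.
[Zn(OH)6]^4-: Ligand charges: each hydroxide is −1. With an overall charge of −4 the zinc centre must be in the +2 oxidation state. Zn sits in group 12, so the d-electron count is 12 − 2 = 10. The d¹⁰ configuration leaves the e_g set evenly filled (or empty) — no strong Jahn–Teller driving force.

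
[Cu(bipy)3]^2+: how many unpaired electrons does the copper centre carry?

1 unpaired electron

2,2′-bipyridine is neutral; balancing the +2 overall charge requires Cu(II).
Copper is a group-11 element; Cu(II) is therefore d⁹.
Counting donor atoms: 3×2,2′-bipyridine (bidentate) → 6 donors. Coordination number = 6.
In an octahedral field the d⁹ configuration is t₂g⁶e_g³ (only one arrangement possible), giving 1 unpaired electron.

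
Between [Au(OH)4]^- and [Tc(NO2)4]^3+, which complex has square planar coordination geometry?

For [Au(OH)4]^-: Each hydroxide is −1; balancing the −1 overall charge requires Au(III). Au sits in group 11, so the d-electron count is 11 − 3 = 8. A 5d d⁸ ion has a large crystal-field splitting; square planar leaves the high-energy d_{x²−y²} orbital empty and maximises CFSE. → square planar.
For [Tc(NO2)4]^3+: Ligand charges: each nitro (N-bound nitrite) is −1. With an overall charge of +3 the technetium centre must be in the +7 oxidation state. Tc sits in group 7, so the d-electron count is 7 − 7 = 0. A d⁰ ion has no crystal-field stabilisation preference between square planar and tetrahedral, so four ligands adopt the sterically favoured tetrahedral geometry. → tetrahedral.

[Au(OH)4]^-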